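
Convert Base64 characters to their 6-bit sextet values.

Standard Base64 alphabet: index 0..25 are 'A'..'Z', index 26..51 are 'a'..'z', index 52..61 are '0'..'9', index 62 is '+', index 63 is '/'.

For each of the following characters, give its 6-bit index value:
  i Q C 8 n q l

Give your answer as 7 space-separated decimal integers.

Answer: 34 16 2 60 39 42 37

Derivation:
'i': a..z range, 26 + ord('i') − ord('a') = 34
'Q': A..Z range, ord('Q') − ord('A') = 16
'C': A..Z range, ord('C') − ord('A') = 2
'8': 0..9 range, 52 + ord('8') − ord('0') = 60
'n': a..z range, 26 + ord('n') − ord('a') = 39
'q': a..z range, 26 + ord('q') − ord('a') = 42
'l': a..z range, 26 + ord('l') − ord('a') = 37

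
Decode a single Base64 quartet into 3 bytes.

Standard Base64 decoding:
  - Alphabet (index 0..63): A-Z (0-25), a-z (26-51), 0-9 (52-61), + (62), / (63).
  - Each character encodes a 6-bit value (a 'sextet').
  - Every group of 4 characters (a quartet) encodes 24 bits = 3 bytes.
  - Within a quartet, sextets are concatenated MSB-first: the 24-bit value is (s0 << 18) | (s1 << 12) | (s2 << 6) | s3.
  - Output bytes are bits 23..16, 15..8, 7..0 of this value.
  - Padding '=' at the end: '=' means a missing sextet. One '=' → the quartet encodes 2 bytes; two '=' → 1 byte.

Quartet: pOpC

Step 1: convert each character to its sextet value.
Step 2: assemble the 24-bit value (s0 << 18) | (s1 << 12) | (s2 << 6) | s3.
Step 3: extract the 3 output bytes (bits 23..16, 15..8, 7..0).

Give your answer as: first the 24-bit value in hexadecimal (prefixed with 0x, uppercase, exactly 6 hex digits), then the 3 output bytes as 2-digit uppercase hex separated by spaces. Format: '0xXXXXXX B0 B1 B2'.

Answer: 0xA4EA42 A4 EA 42

Derivation:
Sextets: p=41, O=14, p=41, C=2
24-bit: (41<<18) | (14<<12) | (41<<6) | 2
      = 0xA40000 | 0x00E000 | 0x000A40 | 0x000002
      = 0xA4EA42
Bytes: (v>>16)&0xFF=A4, (v>>8)&0xFF=EA, v&0xFF=42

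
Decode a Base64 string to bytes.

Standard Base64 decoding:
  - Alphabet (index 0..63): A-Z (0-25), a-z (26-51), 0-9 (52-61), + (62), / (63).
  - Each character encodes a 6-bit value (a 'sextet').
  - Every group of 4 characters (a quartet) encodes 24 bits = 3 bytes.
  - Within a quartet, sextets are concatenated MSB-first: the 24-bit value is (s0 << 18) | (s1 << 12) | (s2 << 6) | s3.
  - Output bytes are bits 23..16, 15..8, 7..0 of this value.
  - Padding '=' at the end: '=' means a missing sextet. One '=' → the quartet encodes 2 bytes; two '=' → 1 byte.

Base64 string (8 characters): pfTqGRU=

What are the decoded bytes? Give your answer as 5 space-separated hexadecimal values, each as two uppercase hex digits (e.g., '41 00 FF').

After char 0 ('p'=41): chars_in_quartet=1 acc=0x29 bytes_emitted=0
After char 1 ('f'=31): chars_in_quartet=2 acc=0xA5F bytes_emitted=0
After char 2 ('T'=19): chars_in_quartet=3 acc=0x297D3 bytes_emitted=0
After char 3 ('q'=42): chars_in_quartet=4 acc=0xA5F4EA -> emit A5 F4 EA, reset; bytes_emitted=3
After char 4 ('G'=6): chars_in_quartet=1 acc=0x6 bytes_emitted=3
After char 5 ('R'=17): chars_in_quartet=2 acc=0x191 bytes_emitted=3
After char 6 ('U'=20): chars_in_quartet=3 acc=0x6454 bytes_emitted=3
Padding '=': partial quartet acc=0x6454 -> emit 19 15; bytes_emitted=5

Answer: A5 F4 EA 19 15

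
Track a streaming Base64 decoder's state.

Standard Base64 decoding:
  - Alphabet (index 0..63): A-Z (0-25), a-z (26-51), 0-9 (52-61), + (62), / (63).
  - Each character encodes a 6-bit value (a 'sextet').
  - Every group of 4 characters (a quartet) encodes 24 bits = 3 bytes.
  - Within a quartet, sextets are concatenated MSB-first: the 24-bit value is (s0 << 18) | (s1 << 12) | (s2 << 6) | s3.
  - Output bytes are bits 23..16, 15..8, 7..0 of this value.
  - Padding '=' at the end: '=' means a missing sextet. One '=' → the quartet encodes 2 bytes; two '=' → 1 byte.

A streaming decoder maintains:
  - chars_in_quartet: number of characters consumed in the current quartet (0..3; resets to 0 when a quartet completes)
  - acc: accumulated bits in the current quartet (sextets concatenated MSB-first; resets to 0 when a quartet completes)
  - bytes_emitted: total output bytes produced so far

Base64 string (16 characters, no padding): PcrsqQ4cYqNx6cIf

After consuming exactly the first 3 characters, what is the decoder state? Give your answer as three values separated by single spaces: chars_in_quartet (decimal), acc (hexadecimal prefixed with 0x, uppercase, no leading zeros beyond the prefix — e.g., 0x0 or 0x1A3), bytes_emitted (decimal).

Answer: 3 0xF72B 0

Derivation:
After char 0 ('P'=15): chars_in_quartet=1 acc=0xF bytes_emitted=0
After char 1 ('c'=28): chars_in_quartet=2 acc=0x3DC bytes_emitted=0
After char 2 ('r'=43): chars_in_quartet=3 acc=0xF72B bytes_emitted=0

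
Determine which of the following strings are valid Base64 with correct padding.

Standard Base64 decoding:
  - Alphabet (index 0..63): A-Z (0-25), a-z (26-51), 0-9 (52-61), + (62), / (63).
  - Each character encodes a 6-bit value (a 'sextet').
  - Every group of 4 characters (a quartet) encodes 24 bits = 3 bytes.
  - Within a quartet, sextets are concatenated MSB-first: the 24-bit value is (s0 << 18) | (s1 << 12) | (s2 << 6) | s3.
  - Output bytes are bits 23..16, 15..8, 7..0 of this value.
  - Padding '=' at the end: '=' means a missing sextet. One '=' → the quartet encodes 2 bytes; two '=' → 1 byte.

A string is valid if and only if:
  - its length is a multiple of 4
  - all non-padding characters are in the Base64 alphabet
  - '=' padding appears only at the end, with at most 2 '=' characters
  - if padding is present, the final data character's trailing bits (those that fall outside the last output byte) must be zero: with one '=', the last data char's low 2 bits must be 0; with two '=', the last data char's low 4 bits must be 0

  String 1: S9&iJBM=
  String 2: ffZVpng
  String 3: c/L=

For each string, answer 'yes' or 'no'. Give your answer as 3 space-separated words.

String 1: 'S9&iJBM=' → invalid (bad char(s): ['&'])
String 2: 'ffZVpng' → invalid (len=7 not mult of 4)
String 3: 'c/L=' → invalid (bad trailing bits)

Answer: no no no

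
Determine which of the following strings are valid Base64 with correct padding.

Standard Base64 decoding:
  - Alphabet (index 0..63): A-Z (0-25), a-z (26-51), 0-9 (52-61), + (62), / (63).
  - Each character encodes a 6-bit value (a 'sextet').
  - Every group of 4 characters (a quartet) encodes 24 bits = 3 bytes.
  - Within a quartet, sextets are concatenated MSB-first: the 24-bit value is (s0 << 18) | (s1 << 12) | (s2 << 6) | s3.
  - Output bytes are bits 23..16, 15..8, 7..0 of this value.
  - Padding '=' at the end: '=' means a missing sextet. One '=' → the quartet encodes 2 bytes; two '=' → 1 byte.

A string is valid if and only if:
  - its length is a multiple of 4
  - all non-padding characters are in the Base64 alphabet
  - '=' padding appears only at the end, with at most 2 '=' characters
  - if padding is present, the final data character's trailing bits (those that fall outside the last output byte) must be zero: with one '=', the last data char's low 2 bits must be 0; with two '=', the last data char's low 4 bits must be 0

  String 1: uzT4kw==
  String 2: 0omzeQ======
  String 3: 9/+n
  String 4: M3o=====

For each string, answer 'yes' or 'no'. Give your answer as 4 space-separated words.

Answer: yes no yes no

Derivation:
String 1: 'uzT4kw==' → valid
String 2: '0omzeQ======' → invalid (6 pad chars (max 2))
String 3: '9/+n' → valid
String 4: 'M3o=====' → invalid (5 pad chars (max 2))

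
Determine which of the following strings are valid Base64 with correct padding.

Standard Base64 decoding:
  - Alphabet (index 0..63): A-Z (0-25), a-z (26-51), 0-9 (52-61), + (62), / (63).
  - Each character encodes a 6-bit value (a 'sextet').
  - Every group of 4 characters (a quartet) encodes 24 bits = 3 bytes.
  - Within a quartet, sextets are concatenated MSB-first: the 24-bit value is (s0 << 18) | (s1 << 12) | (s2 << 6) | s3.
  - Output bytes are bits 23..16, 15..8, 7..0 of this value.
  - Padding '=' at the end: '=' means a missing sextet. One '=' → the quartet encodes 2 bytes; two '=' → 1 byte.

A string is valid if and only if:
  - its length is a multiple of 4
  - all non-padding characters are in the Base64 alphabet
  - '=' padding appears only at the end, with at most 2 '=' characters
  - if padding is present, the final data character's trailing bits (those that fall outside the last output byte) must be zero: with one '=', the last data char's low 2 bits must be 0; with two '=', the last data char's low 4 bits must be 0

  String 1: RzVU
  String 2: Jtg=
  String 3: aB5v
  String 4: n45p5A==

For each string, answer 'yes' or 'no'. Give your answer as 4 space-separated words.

String 1: 'RzVU' → valid
String 2: 'Jtg=' → valid
String 3: 'aB5v' → valid
String 4: 'n45p5A==' → valid

Answer: yes yes yes yes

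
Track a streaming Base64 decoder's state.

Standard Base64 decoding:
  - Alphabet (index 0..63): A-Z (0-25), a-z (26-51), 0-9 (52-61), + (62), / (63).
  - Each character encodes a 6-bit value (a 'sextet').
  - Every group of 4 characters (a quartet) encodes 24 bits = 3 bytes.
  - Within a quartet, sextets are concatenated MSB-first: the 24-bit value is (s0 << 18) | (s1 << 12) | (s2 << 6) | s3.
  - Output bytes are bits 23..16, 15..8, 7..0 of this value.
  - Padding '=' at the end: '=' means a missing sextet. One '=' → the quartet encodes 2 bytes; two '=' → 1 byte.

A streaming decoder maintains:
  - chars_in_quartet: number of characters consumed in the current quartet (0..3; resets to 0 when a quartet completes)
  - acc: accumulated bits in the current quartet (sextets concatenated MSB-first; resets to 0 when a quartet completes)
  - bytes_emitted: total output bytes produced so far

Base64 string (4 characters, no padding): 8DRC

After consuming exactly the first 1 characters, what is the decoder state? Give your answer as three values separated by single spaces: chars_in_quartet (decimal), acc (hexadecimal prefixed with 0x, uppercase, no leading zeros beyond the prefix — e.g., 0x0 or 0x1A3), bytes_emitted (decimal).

Answer: 1 0x3C 0

Derivation:
After char 0 ('8'=60): chars_in_quartet=1 acc=0x3C bytes_emitted=0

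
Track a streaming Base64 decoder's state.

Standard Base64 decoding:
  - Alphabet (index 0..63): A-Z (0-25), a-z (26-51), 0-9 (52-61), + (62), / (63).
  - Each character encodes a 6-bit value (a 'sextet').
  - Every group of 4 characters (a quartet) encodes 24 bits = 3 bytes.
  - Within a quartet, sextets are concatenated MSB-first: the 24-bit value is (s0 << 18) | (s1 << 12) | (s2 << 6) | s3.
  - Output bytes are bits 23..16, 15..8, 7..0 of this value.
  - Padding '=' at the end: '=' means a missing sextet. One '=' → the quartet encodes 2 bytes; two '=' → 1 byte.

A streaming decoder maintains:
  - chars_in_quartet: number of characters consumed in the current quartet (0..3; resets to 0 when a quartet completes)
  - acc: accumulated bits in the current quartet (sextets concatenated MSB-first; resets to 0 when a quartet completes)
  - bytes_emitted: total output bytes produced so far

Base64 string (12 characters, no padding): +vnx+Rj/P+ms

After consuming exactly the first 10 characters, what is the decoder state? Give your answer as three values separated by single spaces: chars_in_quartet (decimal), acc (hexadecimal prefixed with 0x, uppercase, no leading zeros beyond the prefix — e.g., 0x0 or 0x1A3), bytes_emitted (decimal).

Answer: 2 0x3FE 6

Derivation:
After char 0 ('+'=62): chars_in_quartet=1 acc=0x3E bytes_emitted=0
After char 1 ('v'=47): chars_in_quartet=2 acc=0xFAF bytes_emitted=0
After char 2 ('n'=39): chars_in_quartet=3 acc=0x3EBE7 bytes_emitted=0
After char 3 ('x'=49): chars_in_quartet=4 acc=0xFAF9F1 -> emit FA F9 F1, reset; bytes_emitted=3
After char 4 ('+'=62): chars_in_quartet=1 acc=0x3E bytes_emitted=3
After char 5 ('R'=17): chars_in_quartet=2 acc=0xF91 bytes_emitted=3
After char 6 ('j'=35): chars_in_quartet=3 acc=0x3E463 bytes_emitted=3
After char 7 ('/'=63): chars_in_quartet=4 acc=0xF918FF -> emit F9 18 FF, reset; bytes_emitted=6
After char 8 ('P'=15): chars_in_quartet=1 acc=0xF bytes_emitted=6
After char 9 ('+'=62): chars_in_quartet=2 acc=0x3FE bytes_emitted=6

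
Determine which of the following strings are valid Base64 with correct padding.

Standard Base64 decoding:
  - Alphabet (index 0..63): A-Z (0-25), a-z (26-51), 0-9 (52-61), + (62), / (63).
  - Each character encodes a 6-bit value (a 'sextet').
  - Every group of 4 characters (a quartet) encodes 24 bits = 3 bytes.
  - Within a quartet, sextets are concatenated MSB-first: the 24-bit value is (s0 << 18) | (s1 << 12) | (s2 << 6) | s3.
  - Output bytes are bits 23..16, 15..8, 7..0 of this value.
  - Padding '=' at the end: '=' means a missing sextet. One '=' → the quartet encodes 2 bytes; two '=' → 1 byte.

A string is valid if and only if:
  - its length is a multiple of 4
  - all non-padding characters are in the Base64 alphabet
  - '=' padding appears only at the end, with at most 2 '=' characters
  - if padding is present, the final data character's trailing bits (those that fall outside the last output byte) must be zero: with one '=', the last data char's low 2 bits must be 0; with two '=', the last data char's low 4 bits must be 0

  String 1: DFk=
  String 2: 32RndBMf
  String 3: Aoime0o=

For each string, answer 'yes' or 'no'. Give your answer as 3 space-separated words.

Answer: yes yes yes

Derivation:
String 1: 'DFk=' → valid
String 2: '32RndBMf' → valid
String 3: 'Aoime0o=' → valid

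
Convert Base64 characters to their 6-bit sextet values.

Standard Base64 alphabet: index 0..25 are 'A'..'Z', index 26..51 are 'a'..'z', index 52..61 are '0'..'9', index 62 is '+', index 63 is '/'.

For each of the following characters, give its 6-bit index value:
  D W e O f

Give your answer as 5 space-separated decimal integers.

Answer: 3 22 30 14 31

Derivation:
'D': A..Z range, ord('D') − ord('A') = 3
'W': A..Z range, ord('W') − ord('A') = 22
'e': a..z range, 26 + ord('e') − ord('a') = 30
'O': A..Z range, ord('O') − ord('A') = 14
'f': a..z range, 26 + ord('f') − ord('a') = 31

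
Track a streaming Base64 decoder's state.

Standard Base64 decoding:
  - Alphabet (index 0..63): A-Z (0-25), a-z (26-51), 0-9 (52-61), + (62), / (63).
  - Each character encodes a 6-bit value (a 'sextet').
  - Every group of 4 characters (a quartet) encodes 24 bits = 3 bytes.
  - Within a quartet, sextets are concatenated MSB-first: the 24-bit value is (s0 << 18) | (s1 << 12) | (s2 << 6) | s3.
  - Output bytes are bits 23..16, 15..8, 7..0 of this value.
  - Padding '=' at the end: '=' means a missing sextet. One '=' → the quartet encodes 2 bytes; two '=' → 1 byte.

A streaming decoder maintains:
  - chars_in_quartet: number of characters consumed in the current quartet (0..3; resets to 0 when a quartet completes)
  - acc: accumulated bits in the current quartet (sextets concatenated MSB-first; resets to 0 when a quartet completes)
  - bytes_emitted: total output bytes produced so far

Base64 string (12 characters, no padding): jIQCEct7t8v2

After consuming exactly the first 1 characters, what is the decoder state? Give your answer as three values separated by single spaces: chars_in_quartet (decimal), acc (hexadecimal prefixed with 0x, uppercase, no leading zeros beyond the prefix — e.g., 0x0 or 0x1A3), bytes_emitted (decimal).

Answer: 1 0x23 0

Derivation:
After char 0 ('j'=35): chars_in_quartet=1 acc=0x23 bytes_emitted=0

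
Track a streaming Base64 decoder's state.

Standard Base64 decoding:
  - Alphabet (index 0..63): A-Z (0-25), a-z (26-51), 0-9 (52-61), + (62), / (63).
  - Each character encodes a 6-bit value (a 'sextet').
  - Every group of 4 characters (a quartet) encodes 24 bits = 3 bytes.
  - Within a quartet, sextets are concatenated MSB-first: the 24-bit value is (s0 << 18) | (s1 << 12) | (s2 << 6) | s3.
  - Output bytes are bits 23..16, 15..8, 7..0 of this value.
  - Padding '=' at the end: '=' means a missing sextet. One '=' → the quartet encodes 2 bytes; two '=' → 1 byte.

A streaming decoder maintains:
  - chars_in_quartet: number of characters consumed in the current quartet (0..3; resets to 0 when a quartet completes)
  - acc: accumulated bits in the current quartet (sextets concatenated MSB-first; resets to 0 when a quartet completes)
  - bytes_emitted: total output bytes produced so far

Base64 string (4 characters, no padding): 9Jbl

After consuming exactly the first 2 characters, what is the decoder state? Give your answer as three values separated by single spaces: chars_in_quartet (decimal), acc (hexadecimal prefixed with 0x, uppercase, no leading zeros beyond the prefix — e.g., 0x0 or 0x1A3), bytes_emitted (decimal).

After char 0 ('9'=61): chars_in_quartet=1 acc=0x3D bytes_emitted=0
After char 1 ('J'=9): chars_in_quartet=2 acc=0xF49 bytes_emitted=0

Answer: 2 0xF49 0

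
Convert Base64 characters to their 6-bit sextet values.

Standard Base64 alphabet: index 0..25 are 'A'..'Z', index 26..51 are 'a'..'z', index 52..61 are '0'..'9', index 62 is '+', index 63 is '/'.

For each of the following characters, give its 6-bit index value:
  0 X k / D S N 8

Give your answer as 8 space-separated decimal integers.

'0': 0..9 range, 52 + ord('0') − ord('0') = 52
'X': A..Z range, ord('X') − ord('A') = 23
'k': a..z range, 26 + ord('k') − ord('a') = 36
'/': index 63
'D': A..Z range, ord('D') − ord('A') = 3
'S': A..Z range, ord('S') − ord('A') = 18
'N': A..Z range, ord('N') − ord('A') = 13
'8': 0..9 range, 52 + ord('8') − ord('0') = 60

Answer: 52 23 36 63 3 18 13 60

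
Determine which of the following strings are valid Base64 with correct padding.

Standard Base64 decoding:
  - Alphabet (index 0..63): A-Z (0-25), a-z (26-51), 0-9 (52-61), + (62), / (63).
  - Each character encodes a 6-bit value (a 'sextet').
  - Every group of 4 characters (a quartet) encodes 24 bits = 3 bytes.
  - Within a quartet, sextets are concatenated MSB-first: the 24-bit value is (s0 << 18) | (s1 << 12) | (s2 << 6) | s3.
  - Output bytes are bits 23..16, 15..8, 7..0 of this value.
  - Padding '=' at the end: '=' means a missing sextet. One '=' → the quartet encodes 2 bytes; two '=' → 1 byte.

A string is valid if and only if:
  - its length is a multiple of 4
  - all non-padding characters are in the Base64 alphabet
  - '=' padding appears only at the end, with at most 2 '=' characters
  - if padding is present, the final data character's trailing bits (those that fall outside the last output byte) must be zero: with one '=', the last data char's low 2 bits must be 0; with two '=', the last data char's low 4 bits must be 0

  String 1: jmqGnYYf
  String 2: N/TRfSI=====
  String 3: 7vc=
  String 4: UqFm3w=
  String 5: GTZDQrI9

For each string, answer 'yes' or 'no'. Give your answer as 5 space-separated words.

Answer: yes no yes no yes

Derivation:
String 1: 'jmqGnYYf' → valid
String 2: 'N/TRfSI=====' → invalid (5 pad chars (max 2))
String 3: '7vc=' → valid
String 4: 'UqFm3w=' → invalid (len=7 not mult of 4)
String 5: 'GTZDQrI9' → valid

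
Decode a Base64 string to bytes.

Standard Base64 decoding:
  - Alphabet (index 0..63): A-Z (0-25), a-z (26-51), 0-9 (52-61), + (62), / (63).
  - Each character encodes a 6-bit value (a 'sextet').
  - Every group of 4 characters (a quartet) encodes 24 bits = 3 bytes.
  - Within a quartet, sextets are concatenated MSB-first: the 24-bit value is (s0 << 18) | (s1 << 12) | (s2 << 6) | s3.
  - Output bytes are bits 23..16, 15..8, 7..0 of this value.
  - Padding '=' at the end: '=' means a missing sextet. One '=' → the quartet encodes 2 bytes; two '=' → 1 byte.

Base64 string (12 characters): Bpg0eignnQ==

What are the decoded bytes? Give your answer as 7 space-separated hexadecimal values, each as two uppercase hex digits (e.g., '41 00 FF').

Answer: 06 98 34 7A 28 27 9D

Derivation:
After char 0 ('B'=1): chars_in_quartet=1 acc=0x1 bytes_emitted=0
After char 1 ('p'=41): chars_in_quartet=2 acc=0x69 bytes_emitted=0
After char 2 ('g'=32): chars_in_quartet=3 acc=0x1A60 bytes_emitted=0
After char 3 ('0'=52): chars_in_quartet=4 acc=0x69834 -> emit 06 98 34, reset; bytes_emitted=3
After char 4 ('e'=30): chars_in_quartet=1 acc=0x1E bytes_emitted=3
After char 5 ('i'=34): chars_in_quartet=2 acc=0x7A2 bytes_emitted=3
After char 6 ('g'=32): chars_in_quartet=3 acc=0x1E8A0 bytes_emitted=3
After char 7 ('n'=39): chars_in_quartet=4 acc=0x7A2827 -> emit 7A 28 27, reset; bytes_emitted=6
After char 8 ('n'=39): chars_in_quartet=1 acc=0x27 bytes_emitted=6
After char 9 ('Q'=16): chars_in_quartet=2 acc=0x9D0 bytes_emitted=6
Padding '==': partial quartet acc=0x9D0 -> emit 9D; bytes_emitted=7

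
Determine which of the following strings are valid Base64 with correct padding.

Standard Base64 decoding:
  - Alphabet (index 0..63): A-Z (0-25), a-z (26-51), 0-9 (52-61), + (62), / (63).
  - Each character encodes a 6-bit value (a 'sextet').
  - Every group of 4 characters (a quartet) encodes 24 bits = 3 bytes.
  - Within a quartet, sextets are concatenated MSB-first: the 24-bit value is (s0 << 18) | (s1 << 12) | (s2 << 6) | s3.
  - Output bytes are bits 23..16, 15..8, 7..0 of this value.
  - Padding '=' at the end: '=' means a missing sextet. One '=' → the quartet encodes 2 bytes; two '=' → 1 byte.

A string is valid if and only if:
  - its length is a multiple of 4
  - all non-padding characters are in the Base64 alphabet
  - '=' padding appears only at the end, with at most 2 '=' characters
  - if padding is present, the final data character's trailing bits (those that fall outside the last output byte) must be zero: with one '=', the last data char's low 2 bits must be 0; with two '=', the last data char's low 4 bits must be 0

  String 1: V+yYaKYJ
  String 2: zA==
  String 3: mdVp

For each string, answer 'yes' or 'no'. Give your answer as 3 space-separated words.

String 1: 'V+yYaKYJ' → valid
String 2: 'zA==' → valid
String 3: 'mdVp' → valid

Answer: yes yes yes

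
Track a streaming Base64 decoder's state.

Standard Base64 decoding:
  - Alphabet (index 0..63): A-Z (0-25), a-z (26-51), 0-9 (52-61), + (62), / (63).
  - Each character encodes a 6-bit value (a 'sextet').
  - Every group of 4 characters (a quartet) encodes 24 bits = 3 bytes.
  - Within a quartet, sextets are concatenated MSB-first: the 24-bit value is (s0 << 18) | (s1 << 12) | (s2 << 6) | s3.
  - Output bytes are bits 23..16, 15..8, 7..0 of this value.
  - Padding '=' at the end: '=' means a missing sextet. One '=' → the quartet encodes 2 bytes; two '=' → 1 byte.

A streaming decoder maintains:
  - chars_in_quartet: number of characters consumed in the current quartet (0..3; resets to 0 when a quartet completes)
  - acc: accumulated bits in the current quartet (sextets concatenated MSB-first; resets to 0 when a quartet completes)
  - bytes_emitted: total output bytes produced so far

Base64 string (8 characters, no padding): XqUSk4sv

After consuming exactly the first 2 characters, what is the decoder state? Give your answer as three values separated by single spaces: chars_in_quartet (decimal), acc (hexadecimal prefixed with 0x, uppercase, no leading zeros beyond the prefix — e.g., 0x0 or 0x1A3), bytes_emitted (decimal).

Answer: 2 0x5EA 0

Derivation:
After char 0 ('X'=23): chars_in_quartet=1 acc=0x17 bytes_emitted=0
After char 1 ('q'=42): chars_in_quartet=2 acc=0x5EA bytes_emitted=0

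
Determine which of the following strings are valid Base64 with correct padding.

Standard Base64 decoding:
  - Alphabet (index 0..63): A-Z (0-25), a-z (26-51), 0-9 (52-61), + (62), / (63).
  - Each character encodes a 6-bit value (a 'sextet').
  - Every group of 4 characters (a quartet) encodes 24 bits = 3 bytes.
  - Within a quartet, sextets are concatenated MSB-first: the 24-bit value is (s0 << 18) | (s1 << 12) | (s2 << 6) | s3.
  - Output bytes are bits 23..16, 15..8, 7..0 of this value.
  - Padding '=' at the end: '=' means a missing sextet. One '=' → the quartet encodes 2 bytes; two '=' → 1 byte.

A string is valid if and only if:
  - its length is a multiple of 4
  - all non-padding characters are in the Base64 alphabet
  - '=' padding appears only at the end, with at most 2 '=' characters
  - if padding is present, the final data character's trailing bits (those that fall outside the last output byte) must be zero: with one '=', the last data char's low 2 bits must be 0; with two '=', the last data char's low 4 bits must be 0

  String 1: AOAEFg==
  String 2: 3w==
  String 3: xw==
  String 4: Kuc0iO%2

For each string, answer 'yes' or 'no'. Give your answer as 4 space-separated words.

Answer: yes yes yes no

Derivation:
String 1: 'AOAEFg==' → valid
String 2: '3w==' → valid
String 3: 'xw==' → valid
String 4: 'Kuc0iO%2' → invalid (bad char(s): ['%'])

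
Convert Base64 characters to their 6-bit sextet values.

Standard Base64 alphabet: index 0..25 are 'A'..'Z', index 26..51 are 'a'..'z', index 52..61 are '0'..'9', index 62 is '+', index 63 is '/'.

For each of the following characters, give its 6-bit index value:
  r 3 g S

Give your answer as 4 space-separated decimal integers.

Answer: 43 55 32 18

Derivation:
'r': a..z range, 26 + ord('r') − ord('a') = 43
'3': 0..9 range, 52 + ord('3') − ord('0') = 55
'g': a..z range, 26 + ord('g') − ord('a') = 32
'S': A..Z range, ord('S') − ord('A') = 18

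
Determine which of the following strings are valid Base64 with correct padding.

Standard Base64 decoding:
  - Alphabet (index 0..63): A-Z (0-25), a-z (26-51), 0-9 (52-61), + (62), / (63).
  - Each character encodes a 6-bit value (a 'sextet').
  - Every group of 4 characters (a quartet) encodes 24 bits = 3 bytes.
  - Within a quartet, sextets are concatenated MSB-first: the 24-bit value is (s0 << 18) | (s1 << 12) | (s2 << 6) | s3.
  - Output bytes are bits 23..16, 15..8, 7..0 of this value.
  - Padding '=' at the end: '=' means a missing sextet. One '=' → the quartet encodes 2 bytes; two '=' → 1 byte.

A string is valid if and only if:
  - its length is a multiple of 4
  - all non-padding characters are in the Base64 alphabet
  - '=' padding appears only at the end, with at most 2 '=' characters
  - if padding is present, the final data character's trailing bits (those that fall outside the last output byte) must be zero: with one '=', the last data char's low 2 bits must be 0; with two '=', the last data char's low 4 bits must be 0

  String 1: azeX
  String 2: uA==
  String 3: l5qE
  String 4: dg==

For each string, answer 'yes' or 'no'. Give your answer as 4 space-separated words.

String 1: 'azeX' → valid
String 2: 'uA==' → valid
String 3: 'l5qE' → valid
String 4: 'dg==' → valid

Answer: yes yes yes yes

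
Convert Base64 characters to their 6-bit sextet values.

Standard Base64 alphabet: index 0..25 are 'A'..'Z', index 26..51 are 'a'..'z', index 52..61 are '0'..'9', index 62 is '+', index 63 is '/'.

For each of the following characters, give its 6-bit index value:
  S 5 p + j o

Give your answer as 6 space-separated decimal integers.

'S': A..Z range, ord('S') − ord('A') = 18
'5': 0..9 range, 52 + ord('5') − ord('0') = 57
'p': a..z range, 26 + ord('p') − ord('a') = 41
'+': index 62
'j': a..z range, 26 + ord('j') − ord('a') = 35
'o': a..z range, 26 + ord('o') − ord('a') = 40

Answer: 18 57 41 62 35 40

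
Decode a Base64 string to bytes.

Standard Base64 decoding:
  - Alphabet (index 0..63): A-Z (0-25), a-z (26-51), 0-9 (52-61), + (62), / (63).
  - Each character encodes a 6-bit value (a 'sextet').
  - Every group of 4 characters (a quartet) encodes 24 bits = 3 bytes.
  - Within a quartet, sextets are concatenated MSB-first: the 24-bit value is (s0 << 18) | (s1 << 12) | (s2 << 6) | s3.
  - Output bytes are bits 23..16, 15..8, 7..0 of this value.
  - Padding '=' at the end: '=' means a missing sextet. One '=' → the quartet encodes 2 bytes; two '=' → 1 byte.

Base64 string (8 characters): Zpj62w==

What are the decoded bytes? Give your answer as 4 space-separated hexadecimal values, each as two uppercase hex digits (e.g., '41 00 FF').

Answer: 66 98 FA DB

Derivation:
After char 0 ('Z'=25): chars_in_quartet=1 acc=0x19 bytes_emitted=0
After char 1 ('p'=41): chars_in_quartet=2 acc=0x669 bytes_emitted=0
After char 2 ('j'=35): chars_in_quartet=3 acc=0x19A63 bytes_emitted=0
After char 3 ('6'=58): chars_in_quartet=4 acc=0x6698FA -> emit 66 98 FA, reset; bytes_emitted=3
After char 4 ('2'=54): chars_in_quartet=1 acc=0x36 bytes_emitted=3
After char 5 ('w'=48): chars_in_quartet=2 acc=0xDB0 bytes_emitted=3
Padding '==': partial quartet acc=0xDB0 -> emit DB; bytes_emitted=4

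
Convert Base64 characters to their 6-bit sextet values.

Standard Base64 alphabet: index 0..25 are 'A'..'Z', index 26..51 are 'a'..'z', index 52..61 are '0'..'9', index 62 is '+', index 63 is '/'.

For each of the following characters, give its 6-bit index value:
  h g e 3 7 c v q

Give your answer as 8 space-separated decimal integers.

Answer: 33 32 30 55 59 28 47 42

Derivation:
'h': a..z range, 26 + ord('h') − ord('a') = 33
'g': a..z range, 26 + ord('g') − ord('a') = 32
'e': a..z range, 26 + ord('e') − ord('a') = 30
'3': 0..9 range, 52 + ord('3') − ord('0') = 55
'7': 0..9 range, 52 + ord('7') − ord('0') = 59
'c': a..z range, 26 + ord('c') − ord('a') = 28
'v': a..z range, 26 + ord('v') − ord('a') = 47
'q': a..z range, 26 + ord('q') − ord('a') = 42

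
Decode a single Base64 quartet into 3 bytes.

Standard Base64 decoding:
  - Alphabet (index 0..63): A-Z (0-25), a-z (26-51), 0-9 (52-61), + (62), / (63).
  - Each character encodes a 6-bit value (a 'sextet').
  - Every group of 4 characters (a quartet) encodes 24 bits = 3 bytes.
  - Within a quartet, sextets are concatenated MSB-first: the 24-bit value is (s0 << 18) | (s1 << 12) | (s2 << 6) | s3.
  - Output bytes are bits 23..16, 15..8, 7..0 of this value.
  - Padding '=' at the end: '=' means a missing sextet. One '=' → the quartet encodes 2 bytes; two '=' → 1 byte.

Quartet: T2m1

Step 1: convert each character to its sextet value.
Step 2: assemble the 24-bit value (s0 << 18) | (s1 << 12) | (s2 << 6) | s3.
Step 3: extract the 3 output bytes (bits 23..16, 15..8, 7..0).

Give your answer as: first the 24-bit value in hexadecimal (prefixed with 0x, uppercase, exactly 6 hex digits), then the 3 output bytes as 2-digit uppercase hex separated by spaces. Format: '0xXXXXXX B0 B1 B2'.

Sextets: T=19, 2=54, m=38, 1=53
24-bit: (19<<18) | (54<<12) | (38<<6) | 53
      = 0x4C0000 | 0x036000 | 0x000980 | 0x000035
      = 0x4F69B5
Bytes: (v>>16)&0xFF=4F, (v>>8)&0xFF=69, v&0xFF=B5

Answer: 0x4F69B5 4F 69 B5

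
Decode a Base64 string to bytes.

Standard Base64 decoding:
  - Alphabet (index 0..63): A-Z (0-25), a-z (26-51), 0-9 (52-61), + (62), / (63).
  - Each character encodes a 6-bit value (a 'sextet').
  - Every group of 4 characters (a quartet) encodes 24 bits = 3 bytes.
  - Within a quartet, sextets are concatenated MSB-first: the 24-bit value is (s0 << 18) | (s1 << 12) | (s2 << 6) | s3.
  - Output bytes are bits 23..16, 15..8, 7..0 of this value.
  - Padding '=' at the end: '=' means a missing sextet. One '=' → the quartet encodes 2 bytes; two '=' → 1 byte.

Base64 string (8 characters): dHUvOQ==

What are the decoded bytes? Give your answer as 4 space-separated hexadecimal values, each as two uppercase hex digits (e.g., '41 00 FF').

After char 0 ('d'=29): chars_in_quartet=1 acc=0x1D bytes_emitted=0
After char 1 ('H'=7): chars_in_quartet=2 acc=0x747 bytes_emitted=0
After char 2 ('U'=20): chars_in_quartet=3 acc=0x1D1D4 bytes_emitted=0
After char 3 ('v'=47): chars_in_quartet=4 acc=0x74752F -> emit 74 75 2F, reset; bytes_emitted=3
After char 4 ('O'=14): chars_in_quartet=1 acc=0xE bytes_emitted=3
After char 5 ('Q'=16): chars_in_quartet=2 acc=0x390 bytes_emitted=3
Padding '==': partial quartet acc=0x390 -> emit 39; bytes_emitted=4

Answer: 74 75 2F 39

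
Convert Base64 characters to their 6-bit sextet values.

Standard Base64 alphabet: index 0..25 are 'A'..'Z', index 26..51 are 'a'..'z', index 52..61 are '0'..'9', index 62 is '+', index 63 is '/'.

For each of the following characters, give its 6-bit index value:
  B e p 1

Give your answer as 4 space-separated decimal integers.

Answer: 1 30 41 53

Derivation:
'B': A..Z range, ord('B') − ord('A') = 1
'e': a..z range, 26 + ord('e') − ord('a') = 30
'p': a..z range, 26 + ord('p') − ord('a') = 41
'1': 0..9 range, 52 + ord('1') − ord('0') = 53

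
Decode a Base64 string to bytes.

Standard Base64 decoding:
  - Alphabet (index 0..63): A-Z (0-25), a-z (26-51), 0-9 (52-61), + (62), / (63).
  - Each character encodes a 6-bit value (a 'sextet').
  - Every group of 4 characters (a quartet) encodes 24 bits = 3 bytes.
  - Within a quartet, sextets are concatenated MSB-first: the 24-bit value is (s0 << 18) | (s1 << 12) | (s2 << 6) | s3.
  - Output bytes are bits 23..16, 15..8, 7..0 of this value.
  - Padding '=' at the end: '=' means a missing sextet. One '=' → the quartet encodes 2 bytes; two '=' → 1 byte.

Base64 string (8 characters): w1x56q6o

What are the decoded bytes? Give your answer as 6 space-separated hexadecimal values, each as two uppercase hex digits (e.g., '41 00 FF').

Answer: C3 5C 79 EA AE A8

Derivation:
After char 0 ('w'=48): chars_in_quartet=1 acc=0x30 bytes_emitted=0
After char 1 ('1'=53): chars_in_quartet=2 acc=0xC35 bytes_emitted=0
After char 2 ('x'=49): chars_in_quartet=3 acc=0x30D71 bytes_emitted=0
After char 3 ('5'=57): chars_in_quartet=4 acc=0xC35C79 -> emit C3 5C 79, reset; bytes_emitted=3
After char 4 ('6'=58): chars_in_quartet=1 acc=0x3A bytes_emitted=3
After char 5 ('q'=42): chars_in_quartet=2 acc=0xEAA bytes_emitted=3
After char 6 ('6'=58): chars_in_quartet=3 acc=0x3AABA bytes_emitted=3
After char 7 ('o'=40): chars_in_quartet=4 acc=0xEAAEA8 -> emit EA AE A8, reset; bytes_emitted=6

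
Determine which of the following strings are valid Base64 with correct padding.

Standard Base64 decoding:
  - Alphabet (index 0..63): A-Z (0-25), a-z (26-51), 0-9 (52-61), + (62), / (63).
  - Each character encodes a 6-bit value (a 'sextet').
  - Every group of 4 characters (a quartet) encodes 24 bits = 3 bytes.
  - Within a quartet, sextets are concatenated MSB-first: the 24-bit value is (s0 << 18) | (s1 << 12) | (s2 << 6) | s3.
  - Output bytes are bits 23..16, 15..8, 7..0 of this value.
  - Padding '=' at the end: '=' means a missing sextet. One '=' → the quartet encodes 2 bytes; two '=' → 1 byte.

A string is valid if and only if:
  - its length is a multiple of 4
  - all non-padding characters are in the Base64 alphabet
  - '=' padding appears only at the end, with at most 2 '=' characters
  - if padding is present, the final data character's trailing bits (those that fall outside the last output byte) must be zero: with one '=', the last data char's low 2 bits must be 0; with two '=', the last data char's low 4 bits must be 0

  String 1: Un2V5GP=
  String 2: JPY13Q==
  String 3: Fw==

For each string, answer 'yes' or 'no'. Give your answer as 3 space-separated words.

String 1: 'Un2V5GP=' → invalid (bad trailing bits)
String 2: 'JPY13Q==' → valid
String 3: 'Fw==' → valid

Answer: no yes yes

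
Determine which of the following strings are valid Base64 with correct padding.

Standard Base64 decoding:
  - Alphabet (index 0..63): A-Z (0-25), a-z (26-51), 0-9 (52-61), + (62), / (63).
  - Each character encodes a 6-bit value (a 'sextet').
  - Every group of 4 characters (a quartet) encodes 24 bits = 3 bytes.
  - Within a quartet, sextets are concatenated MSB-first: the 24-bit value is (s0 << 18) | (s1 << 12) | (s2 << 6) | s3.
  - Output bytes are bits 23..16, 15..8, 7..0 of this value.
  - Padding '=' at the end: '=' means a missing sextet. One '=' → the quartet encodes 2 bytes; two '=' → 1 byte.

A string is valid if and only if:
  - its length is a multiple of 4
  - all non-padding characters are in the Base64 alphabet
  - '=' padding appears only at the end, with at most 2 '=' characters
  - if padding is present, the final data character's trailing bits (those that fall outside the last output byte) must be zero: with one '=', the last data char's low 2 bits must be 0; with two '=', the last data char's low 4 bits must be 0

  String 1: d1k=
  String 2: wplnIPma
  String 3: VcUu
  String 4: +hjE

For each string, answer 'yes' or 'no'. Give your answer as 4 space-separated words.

String 1: 'd1k=' → valid
String 2: 'wplnIPma' → valid
String 3: 'VcUu' → valid
String 4: '+hjE' → valid

Answer: yes yes yes yes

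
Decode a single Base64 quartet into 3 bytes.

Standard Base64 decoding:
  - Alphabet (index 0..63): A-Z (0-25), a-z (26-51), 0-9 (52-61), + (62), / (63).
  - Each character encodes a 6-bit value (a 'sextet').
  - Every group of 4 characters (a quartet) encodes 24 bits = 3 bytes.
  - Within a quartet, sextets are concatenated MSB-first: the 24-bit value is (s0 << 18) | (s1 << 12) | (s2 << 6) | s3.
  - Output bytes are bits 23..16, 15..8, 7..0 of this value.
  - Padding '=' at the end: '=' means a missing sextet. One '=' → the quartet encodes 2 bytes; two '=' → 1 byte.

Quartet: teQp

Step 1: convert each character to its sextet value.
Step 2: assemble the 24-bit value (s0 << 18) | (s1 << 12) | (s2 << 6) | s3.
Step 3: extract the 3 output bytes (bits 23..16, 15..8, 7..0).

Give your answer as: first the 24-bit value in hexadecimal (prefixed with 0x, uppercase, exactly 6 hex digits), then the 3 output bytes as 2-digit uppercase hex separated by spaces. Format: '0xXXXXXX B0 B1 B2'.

Sextets: t=45, e=30, Q=16, p=41
24-bit: (45<<18) | (30<<12) | (16<<6) | 41
      = 0xB40000 | 0x01E000 | 0x000400 | 0x000029
      = 0xB5E429
Bytes: (v>>16)&0xFF=B5, (v>>8)&0xFF=E4, v&0xFF=29

Answer: 0xB5E429 B5 E4 29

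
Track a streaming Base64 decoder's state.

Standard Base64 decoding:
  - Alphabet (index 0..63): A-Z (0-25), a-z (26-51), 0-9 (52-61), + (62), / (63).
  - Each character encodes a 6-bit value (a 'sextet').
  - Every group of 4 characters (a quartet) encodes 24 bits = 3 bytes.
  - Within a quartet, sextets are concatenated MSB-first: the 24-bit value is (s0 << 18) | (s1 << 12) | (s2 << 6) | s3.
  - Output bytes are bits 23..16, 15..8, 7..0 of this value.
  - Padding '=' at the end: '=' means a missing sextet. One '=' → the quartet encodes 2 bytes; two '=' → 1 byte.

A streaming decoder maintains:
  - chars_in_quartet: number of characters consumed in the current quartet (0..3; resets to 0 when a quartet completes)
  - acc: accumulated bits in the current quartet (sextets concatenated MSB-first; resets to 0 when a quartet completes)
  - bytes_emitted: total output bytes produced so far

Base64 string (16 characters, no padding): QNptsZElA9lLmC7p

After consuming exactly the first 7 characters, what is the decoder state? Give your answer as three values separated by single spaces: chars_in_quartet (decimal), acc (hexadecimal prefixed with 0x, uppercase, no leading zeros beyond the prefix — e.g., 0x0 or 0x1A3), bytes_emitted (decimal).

Answer: 3 0x2C644 3

Derivation:
After char 0 ('Q'=16): chars_in_quartet=1 acc=0x10 bytes_emitted=0
After char 1 ('N'=13): chars_in_quartet=2 acc=0x40D bytes_emitted=0
After char 2 ('p'=41): chars_in_quartet=3 acc=0x10369 bytes_emitted=0
After char 3 ('t'=45): chars_in_quartet=4 acc=0x40DA6D -> emit 40 DA 6D, reset; bytes_emitted=3
After char 4 ('s'=44): chars_in_quartet=1 acc=0x2C bytes_emitted=3
After char 5 ('Z'=25): chars_in_quartet=2 acc=0xB19 bytes_emitted=3
After char 6 ('E'=4): chars_in_quartet=3 acc=0x2C644 bytes_emitted=3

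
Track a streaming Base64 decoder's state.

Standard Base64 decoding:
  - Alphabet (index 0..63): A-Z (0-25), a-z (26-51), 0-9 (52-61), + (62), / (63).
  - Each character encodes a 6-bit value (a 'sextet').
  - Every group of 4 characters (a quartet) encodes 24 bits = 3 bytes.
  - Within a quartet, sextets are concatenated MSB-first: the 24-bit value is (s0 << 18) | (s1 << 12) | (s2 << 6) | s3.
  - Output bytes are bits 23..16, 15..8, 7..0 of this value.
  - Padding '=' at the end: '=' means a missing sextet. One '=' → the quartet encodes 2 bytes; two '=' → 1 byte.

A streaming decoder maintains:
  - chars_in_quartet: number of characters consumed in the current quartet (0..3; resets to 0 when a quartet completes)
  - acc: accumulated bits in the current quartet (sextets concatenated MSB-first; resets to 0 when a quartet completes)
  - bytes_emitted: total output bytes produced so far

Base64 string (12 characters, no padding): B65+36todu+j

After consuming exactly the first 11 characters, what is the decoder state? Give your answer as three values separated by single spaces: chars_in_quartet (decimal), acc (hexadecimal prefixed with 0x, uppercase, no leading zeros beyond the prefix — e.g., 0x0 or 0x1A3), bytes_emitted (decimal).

After char 0 ('B'=1): chars_in_quartet=1 acc=0x1 bytes_emitted=0
After char 1 ('6'=58): chars_in_quartet=2 acc=0x7A bytes_emitted=0
After char 2 ('5'=57): chars_in_quartet=3 acc=0x1EB9 bytes_emitted=0
After char 3 ('+'=62): chars_in_quartet=4 acc=0x7AE7E -> emit 07 AE 7E, reset; bytes_emitted=3
After char 4 ('3'=55): chars_in_quartet=1 acc=0x37 bytes_emitted=3
After char 5 ('6'=58): chars_in_quartet=2 acc=0xDFA bytes_emitted=3
After char 6 ('t'=45): chars_in_quartet=3 acc=0x37EAD bytes_emitted=3
After char 7 ('o'=40): chars_in_quartet=4 acc=0xDFAB68 -> emit DF AB 68, reset; bytes_emitted=6
After char 8 ('d'=29): chars_in_quartet=1 acc=0x1D bytes_emitted=6
After char 9 ('u'=46): chars_in_quartet=2 acc=0x76E bytes_emitted=6
After char 10 ('+'=62): chars_in_quartet=3 acc=0x1DBBE bytes_emitted=6

Answer: 3 0x1DBBE 6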